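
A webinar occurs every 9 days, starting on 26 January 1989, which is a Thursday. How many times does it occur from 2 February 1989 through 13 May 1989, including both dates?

11

Occurrences land 9·i days after 26 January 1989 for i = 0, 1, 2, …
2 February 1989 is 7 days after the start; 7 ÷ 9 = 0 remainder 7; since the remainder is 7, round up to i = 1. First occurrence in the window: #2 on 4 February 1989 (1×9 = 9 days in).
13 May 1989 is 107 days after the start; 107 ÷ 9 = 11 remainder 8. Last occurrence in the window: #12 on 5 May 1989.
Occurrences #2 through #12: 11 in total.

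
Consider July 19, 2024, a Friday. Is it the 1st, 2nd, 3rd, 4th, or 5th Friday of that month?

3rd

Day 19 falls in week ⌈19/7⌉ of the month.
Days 1–7 hold the 1st Friday, 8–14 the 2nd, 15–21 the 3rd, 22–28 the 4th, 29–31 the 5th.
19 is in the range for the 3rd.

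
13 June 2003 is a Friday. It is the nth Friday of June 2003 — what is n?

Day 13 falls in week ⌈13/7⌉ of the month.
Days 1–7 hold the 1st Friday, 8–14 the 2nd, 15–21 the 3rd, 22–28 the 4th, 29–31 the 5th.
13 is in the range for the 2nd.

2nd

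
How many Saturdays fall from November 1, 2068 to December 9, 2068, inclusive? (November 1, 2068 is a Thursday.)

November 1, 2068 is a Thursday; the first Saturday on or after it is November 3, 2068 (2 days later).
From November 3, 2068 to December 9, 2068: 27 + 9 = 36 days (rest of November, December).
36 ÷ 7 = 5 full weeks with remainder 1, so 5 more Saturdays after the first → 6.

6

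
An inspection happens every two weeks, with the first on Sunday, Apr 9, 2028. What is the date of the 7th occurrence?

The 7th occurrence is 6 intervals after the first: 6 × 14 = 84 days after Apr 9, 2028.
Apr has 30 days — 21 days to the end of Apr leaves 63.
May has 31 days (32 left).
Jun has 30 days (2 left).
2 days into Jul → Jul 2, 2028.

Jul 2, 2028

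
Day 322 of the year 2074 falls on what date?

Nov 18, 2074

Jan has 31 days (322 − 31 = 291 remain).
Feb has 28 days (291 − 28 = 263 remain).
Mar has 31 days (263 − 31 = 232 remain).
Apr has 30 days (232 − 30 = 202 remain).
May has 31 days (202 − 31 = 171 remain).
Jun has 30 days (171 − 30 = 141 remain).
Jul has 31 days (141 − 31 = 110 remain).
Aug has 31 days (110 − 31 = 79 remain).
Sep has 30 days (79 − 30 = 49 remain).
Oct has 31 days (49 − 31 = 18 remain).
18 into Nov → Nov 18.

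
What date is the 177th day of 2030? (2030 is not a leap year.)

January has 31 days (177 − 31 = 146 remain).
February has 28 days (146 − 28 = 118 remain).
March has 31 days (118 − 31 = 87 remain).
April has 30 days (87 − 30 = 57 remain).
May has 31 days (57 − 31 = 26 remain).
26 into June → June 26.

June 26, 2030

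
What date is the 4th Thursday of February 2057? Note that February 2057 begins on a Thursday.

February 2057 begins on a Thursday, so the first Thursday is February 1.
The 4th Thursday is 3 weeks later: 1 + 21 = 22.

2057-02-22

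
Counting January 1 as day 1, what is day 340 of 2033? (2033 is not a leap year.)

2033-12-06

January has 31 days (340 − 31 = 309 remain).
February has 28 days (309 − 28 = 281 remain).
March has 31 days (281 − 31 = 250 remain).
April has 30 days (250 − 30 = 220 remain).
May has 31 days (220 − 31 = 189 remain).
June has 30 days (189 − 30 = 159 remain).
July has 31 days (159 − 31 = 128 remain).
August has 31 days (128 − 31 = 97 remain).
September has 30 days (97 − 30 = 67 remain).
October has 31 days (67 − 31 = 36 remain).
November has 30 days (36 − 30 = 6 remain).
6 into December → December 6.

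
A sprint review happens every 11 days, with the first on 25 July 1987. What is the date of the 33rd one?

11 July 1988

The 33rd occurrence is 32 intervals after the first: 32 × 11 = 352 days after 25 July 1987.
July has 31 days — 6 days to the end of July leaves 346.
August has 31 days (315 left).
September has 30 days (285 left).
October has 31 days (254 left).
November has 30 days (224 left).
December has 31 days (193 left).
January has 31 days (162 left).
February has 29 days (133 left).
March has 31 days (102 left).
April has 30 days (72 left).
May has 31 days (41 left).
June has 30 days (11 left).
11 days into July → 11 July 1988.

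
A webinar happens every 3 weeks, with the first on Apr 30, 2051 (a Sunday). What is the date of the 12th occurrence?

The 12th occurrence is 11 intervals after the first: 11 × 21 = 231 days after Apr 30, 2051.
Apr has 30 days — 0 days to the end of Apr leaves 231.
May has 31 days (200 left).
Jun has 30 days (170 left).
Jul has 31 days (139 left).
Aug has 31 days (108 left).
Sep has 30 days (78 left).
Oct has 31 days (47 left).
Nov has 30 days (17 left).
17 days into Dec → Dec 17, 2051.

Dec 17, 2051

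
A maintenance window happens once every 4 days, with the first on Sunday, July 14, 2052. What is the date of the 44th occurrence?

The 44th occurrence is 43 intervals after the first: 43 × 4 = 172 days after July 14, 2052.
July has 31 days — 17 days to the end of July leaves 155.
August has 31 days (124 left).
September has 30 days (94 left).
October has 31 days (63 left).
November has 30 days (33 left).
December has 31 days (2 left).
2 days into January → January 2, 2053.

January 2, 2053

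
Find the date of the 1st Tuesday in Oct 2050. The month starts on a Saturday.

Oct 4, 2050

Oct 2050 begins on a Saturday, so the first Tuesday is Oct 4 (3 days later).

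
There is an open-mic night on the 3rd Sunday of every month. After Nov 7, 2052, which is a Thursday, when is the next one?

Nov 17, 2052

Nov 2052 starts on a Friday; its first Sunday is the 3rd, so the 3rd Sunday is the 17th — Nov 17, 2052.
Nov 17, 2052 is after Nov 7, 2052, so that is the next one.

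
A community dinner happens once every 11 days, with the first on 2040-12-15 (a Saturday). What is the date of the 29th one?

The 29th occurrence is 28 intervals after the first: 28 × 11 = 308 days after 2040-12-15.
December has 31 days — 16 days to the end of December leaves 292.
January has 31 days (261 left).
February has 28 days (233 left).
March has 31 days (202 left).
April has 30 days (172 left).
May has 31 days (141 left).
June has 30 days (111 left).
July has 31 days (80 left).
August has 31 days (49 left).
September has 30 days (19 left).
19 days into October → 2041-10-19.

2041-10-19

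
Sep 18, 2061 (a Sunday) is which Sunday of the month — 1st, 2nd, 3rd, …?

3rd

Day 18 falls in week ⌈18/7⌉ of the month.
Days 1–7 hold the 1st Sunday, 8–14 the 2nd, 15–21 the 3rd, 22–28 the 4th, 29–31 the 5th.
18 is in the range for the 3rd.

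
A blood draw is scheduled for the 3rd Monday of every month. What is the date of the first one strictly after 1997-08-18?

1997-09-15

August 1997 starts on a Friday; its first Monday is the 4th, so the 3rd Monday is the 18th — 1997-08-18.
That is not after 1997-08-18, so look at September 1997.
September 1997 starts on a Monday; its first Monday is the 1st, so the 3rd Monday is the 15th — 1997-09-15.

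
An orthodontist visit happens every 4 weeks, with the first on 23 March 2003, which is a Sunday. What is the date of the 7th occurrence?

7 September 2003

The 7th occurrence is 6 intervals after the first: 6 × 28 = 168 days after 23 March 2003.
March has 31 days — 8 days to the end of March leaves 160.
April has 30 days (130 left).
May has 31 days (99 left).
June has 30 days (69 left).
July has 31 days (38 left).
August has 31 days (7 left).
7 days into September → 7 September 2003.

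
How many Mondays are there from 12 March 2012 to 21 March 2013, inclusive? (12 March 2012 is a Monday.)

12 March 2012 is a Monday; the first Monday on or after it is 12 March 2012.
From 12 March 2012 to 21 March 2013: 294 + 80 = 374 days (rest of 2012, to 21 March 2013 in 2013).
374 ÷ 7 = 53 full weeks with remainder 3, so 53 more Mondays after the first → 54.

54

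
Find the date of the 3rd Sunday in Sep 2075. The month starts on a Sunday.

Sep 2075 begins on a Sunday, so the first Sunday is Sep 1.
The 3rd Sunday is 2 weeks later: 1 + 14 = 15.

Sep 15, 2075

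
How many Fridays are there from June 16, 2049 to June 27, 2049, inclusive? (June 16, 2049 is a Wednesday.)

2

June 16, 2049 is a Wednesday; the first Friday on or after it is June 18, 2049 (2 days later).
From June 18, 2049 to June 27, 2049 is 27 − 18 = 9 days.
9 ÷ 7 = 1 full weeks with remainder 2, so 1 more Fridays after the first → 2.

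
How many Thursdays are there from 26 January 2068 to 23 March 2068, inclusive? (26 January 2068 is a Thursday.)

9

26 January 2068 is a Thursday; the first Thursday on or after it is 26 January 2068.
From 26 January 2068 to 23 March 2068: 5 + 29 + 23 = 57 days (rest of January, February, March).
57 ÷ 7 = 8 full weeks with remainder 1, so 8 more Thursdays after the first → 9.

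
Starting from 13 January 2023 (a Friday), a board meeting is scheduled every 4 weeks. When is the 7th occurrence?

The 7th occurrence is 6 intervals after the first: 6 × 28 = 168 days after 13 January 2023.
January has 31 days — 18 days to the end of January leaves 150.
February has 28 days (122 left).
March has 31 days (91 left).
April has 30 days (61 left).
May has 31 days (30 left).
30 days into June → 30 June 2023.

30 June 2023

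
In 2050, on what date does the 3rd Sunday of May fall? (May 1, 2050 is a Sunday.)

15 May 2050

May 2050 begins on a Sunday, so the first Sunday is May 1.
The 3rd Sunday is 2 weeks later: 1 + 14 = 15.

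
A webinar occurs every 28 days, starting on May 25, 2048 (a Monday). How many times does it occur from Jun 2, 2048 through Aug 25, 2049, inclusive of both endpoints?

16

Occurrences land 28·i days after May 25, 2048 for i = 0, 1, 2, …
Jun 2, 2048 is 8 days after the start; 8 ÷ 28 = 0 remainder 8; since the remainder is 8, round up to i = 1. First occurrence in the window: #2 on Jun 22, 2048 (1×28 = 28 days in).
Aug 25, 2049 is 457 days after the start; 457 ÷ 28 = 16 remainder 9. Last occurrence in the window: #17 on Aug 16, 2049.
Occurrences #2 through #17: 16 in total.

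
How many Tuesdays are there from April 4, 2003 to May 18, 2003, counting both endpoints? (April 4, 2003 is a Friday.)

6

April 4, 2003 is a Friday; the first Tuesday on or after it is April 8, 2003 (4 days later).
From April 8, 2003 to May 18, 2003: 22 + 18 = 40 days (rest of April, May).
40 ÷ 7 = 5 full weeks with remainder 5, so 5 more Tuesdays after the first → 6.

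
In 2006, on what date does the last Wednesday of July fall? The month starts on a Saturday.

July 2006 begins on a Saturday, so the first Wednesday is July 5 (4 days later).
July 2006 has 31 days. Adding weeks: 5, 12, 19, 26 — the last one ≤ 31 is the 26th.

26 July 2006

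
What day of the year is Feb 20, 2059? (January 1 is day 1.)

51

Days in months before Feb: 31 = 31.
Plus 20 days into Feb → day 51.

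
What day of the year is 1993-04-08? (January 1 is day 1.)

98

Days in months before April: 31 + 28 + 31 = 90.
Plus 8 days into April → day 98.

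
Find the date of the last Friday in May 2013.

May 31, 2013

The first Friday of May 2013 is May 3.
May 2013 has 31 days. Adding weeks: 3, 10, 17, 24, 31 — the last one ≤ 31 is the 31st.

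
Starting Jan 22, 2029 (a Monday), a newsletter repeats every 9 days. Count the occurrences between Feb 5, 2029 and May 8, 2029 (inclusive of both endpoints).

Occurrences land 9·i days after Jan 22, 2029 for i = 0, 1, 2, …
Feb 5, 2029 is 14 days after the start; 14 ÷ 9 = 1 remainder 5; since the remainder is 5, round up to i = 2. First occurrence in the window: #3 on Feb 9, 2029 (2×9 = 18 days in).
May 8, 2029 is 106 days after the start; 106 ÷ 9 = 11 remainder 7. Last occurrence in the window: #12 on May 1, 2029.
Occurrences #3 through #12: 10 in total.

10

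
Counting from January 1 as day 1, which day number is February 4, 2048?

Days in months before February: 31 = 31.
Plus 4 days into February → day 35.

35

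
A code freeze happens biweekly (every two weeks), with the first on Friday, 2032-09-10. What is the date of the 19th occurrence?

The 19th occurrence is 18 intervals after the first: 18 × 14 = 252 days after 2032-09-10.
September has 30 days — 20 days to the end of September leaves 232.
October has 31 days (201 left).
November has 30 days (171 left).
December has 31 days (140 left).
January has 31 days (109 left).
February has 28 days (81 left).
March has 31 days (50 left).
April has 30 days (20 left).
20 days into May → 2033-05-20.

2033-05-20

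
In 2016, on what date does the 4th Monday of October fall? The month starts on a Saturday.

24 October 2016

October 2016 begins on a Saturday, so the first Monday is October 3 (2 days later).
The 4th Monday is 3 weeks later: 3 + 21 = 24.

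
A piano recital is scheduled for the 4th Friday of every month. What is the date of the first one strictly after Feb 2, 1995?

Feb 24, 1995

Feb 1995 starts on a Wednesday; its first Friday is the 3rd, so the 4th Friday is the 24th — Feb 24, 1995.
Feb 24, 1995 is after Feb 2, 1995, so that is the next one.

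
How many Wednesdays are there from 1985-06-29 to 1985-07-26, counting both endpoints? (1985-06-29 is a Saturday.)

4

1985-06-29 is a Saturday; the first Wednesday on or after it is 1985-07-03 (4 days later).
From 1985-07-03 to 1985-07-26 is 26 − 3 = 23 days.
23 ÷ 7 = 3 full weeks with remainder 2, so 3 more Wednesdays after the first → 4.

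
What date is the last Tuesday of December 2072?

2072-12-27

December 2072 begins on a Thursday, so the first Tuesday is December 6 (5 days later).
December 2072 has 31 days. Adding weeks: 6, 13, 20, 27 — the last one ≤ 31 is the 27th.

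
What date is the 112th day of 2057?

Apr 22, 2057

Jan has 31 days (112 − 31 = 81 remain).
Feb has 28 days (81 − 28 = 53 remain).
Mar has 31 days (53 − 31 = 22 remain).
22 into Apr → Apr 22.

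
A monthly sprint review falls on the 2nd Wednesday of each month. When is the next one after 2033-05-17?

May 2033 starts on a Sunday; its first Wednesday is the 4th, so the 2nd Wednesday is the 11th — 2033-05-11.
That is not after 2033-05-17, so look at June 2033.
June 2033 starts on a Wednesday; its first Wednesday is the 1st, so the 2nd Wednesday is the 8th — 2033-06-08.

2033-06-08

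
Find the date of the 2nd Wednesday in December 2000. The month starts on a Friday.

2000-12-13

December 2000 begins on a Friday, so the first Wednesday is December 6 (5 days later).
The 2nd Wednesday is 1 weeks later: 6 + 7 = 13.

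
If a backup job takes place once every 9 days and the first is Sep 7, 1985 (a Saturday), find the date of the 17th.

Jan 29, 1986

The 17th occurrence is 16 intervals after the first: 16 × 9 = 144 days after Sep 7, 1985.
Sep has 30 days — 23 days to the end of Sep leaves 121.
Oct has 31 days (90 left).
Nov has 30 days (60 left).
Dec has 31 days (29 left).
29 days into Jan → Jan 29, 1986.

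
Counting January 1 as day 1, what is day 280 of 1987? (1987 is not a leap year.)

January has 31 days (280 − 31 = 249 remain).
February has 28 days (249 − 28 = 221 remain).
March has 31 days (221 − 31 = 190 remain).
April has 30 days (190 − 30 = 160 remain).
May has 31 days (160 − 31 = 129 remain).
June has 30 days (129 − 30 = 99 remain).
July has 31 days (99 − 31 = 68 remain).
August has 31 days (68 − 31 = 37 remain).
September has 30 days (37 − 30 = 7 remain).
7 into October → October 7.

7 October 1987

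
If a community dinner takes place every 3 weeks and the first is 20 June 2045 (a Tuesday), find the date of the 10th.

The 10th occurrence is 9 intervals after the first: 9 × 21 = 189 days after 20 June 2045.
June has 30 days — 10 days to the end of June leaves 179.
July has 31 days (148 left).
August has 31 days (117 left).
September has 30 days (87 left).
October has 31 days (56 left).
November has 30 days (26 left).
26 days into December → 26 December 2045.

26 December 2045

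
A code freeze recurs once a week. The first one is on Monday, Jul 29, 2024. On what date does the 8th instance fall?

The 8th occurrence is 7 intervals after the first: 7 × 7 = 49 days after Jul 29, 2024.
Jul has 31 days — 2 days to the end of Jul leaves 47.
Aug has 31 days (16 left).
16 days into Sep → Sep 16, 2024.

Sep 16, 2024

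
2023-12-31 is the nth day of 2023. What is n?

Days in months before December: 31 + 28 + 31 + 30 + 31 + 30 + 31 + 31 + 30 + 31 + 30 = 334.
Plus 31 days into December → day 365.

365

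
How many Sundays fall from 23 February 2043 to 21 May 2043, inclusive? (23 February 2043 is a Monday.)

12

23 February 2043 is a Monday; the first Sunday on or after it is 1 March 2043 (6 days later).
From 1 March 2043 to 21 May 2043: 30 + 30 + 21 = 81 days (rest of March, April, May).
81 ÷ 7 = 11 full weeks with remainder 4, so 11 more Sundays after the first → 12.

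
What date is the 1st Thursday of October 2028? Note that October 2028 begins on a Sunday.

2028-10-05

October 2028 begins on a Sunday, so the first Thursday is October 5 (4 days later).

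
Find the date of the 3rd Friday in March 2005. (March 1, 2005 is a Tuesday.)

March 2005 begins on a Tuesday, so the first Friday is March 4 (3 days later).
The 3rd Friday is 2 weeks later: 4 + 14 = 18.

18 March 2005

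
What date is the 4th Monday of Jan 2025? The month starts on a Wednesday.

Jan 27, 2025

Jan 2025 begins on a Wednesday, so the first Monday is Jan 6 (5 days later).
The 4th Monday is 3 weeks later: 6 + 21 = 27.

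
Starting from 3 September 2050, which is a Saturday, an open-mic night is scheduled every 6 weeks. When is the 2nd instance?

The 2nd occurrence is 1 interval after the first: 1 × 42 = 42 days after 3 September 2050.
September has 30 days — 27 days to the end of September leaves 15.
15 days into October → 15 October 2050.

15 October 2050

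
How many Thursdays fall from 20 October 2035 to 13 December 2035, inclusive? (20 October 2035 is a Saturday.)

20 October 2035 is a Saturday; the first Thursday on or after it is 25 October 2035 (5 days later).
From 25 October 2035 to 13 December 2035: 6 + 30 + 13 = 49 days (rest of October, November, December).
49 ÷ 7 = 7 full weeks with remainder 0, so 7 more Thursdays after the first → 8.

8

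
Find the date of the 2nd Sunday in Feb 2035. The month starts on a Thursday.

Feb 11, 2035

Feb 2035 begins on a Thursday, so the first Sunday is Feb 4 (3 days later).
The 2nd Sunday is 1 weeks later: 4 + 7 = 11.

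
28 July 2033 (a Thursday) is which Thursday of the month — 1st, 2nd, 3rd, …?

Day 28 falls in week ⌈28/7⌉ of the month.
Days 1–7 hold the 1st Thursday, 8–14 the 2nd, 15–21 the 3rd, 22–28 the 4th, 29–31 the 5th.
28 is in the range for the 4th.

4th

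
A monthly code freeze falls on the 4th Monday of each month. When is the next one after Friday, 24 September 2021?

27 September 2021

September 2021 starts on a Wednesday; its first Monday is the 6th, so the 4th Monday is the 27th — 27 September 2021.
27 September 2021 is after 24 September 2021, so that is the next one.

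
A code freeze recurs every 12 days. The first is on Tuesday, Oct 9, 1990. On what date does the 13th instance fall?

Mar 2, 1991

The 13th occurrence is 12 intervals after the first: 12 × 12 = 144 days after Oct 9, 1990.
Oct has 31 days — 22 days to the end of Oct leaves 122.
Nov has 30 days (92 left).
Dec has 31 days (61 left).
Jan has 31 days (30 left).
Feb has 28 days (2 left).
2 days into Mar → Mar 2, 1991.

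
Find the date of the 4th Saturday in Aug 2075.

Aug 24, 2075

The first Saturday of Aug 2075 is Aug 3.
The 4th Saturday is 3 weeks later: 3 + 21 = 24.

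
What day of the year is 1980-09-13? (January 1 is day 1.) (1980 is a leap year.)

257

Days in months before September: 31 + 29 + 31 + 30 + 31 + 30 + 31 + 31 = 244.
Plus 13 days into September → day 257.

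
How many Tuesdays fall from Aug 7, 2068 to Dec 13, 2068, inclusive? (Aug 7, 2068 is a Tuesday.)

Aug 7, 2068 is a Tuesday; the first Tuesday on or after it is Aug 7, 2068.
From Aug 7, 2068 to Dec 13, 2068: 24 + 30 + 31 + 30 + 13 = 128 days (rest of Aug, Sep, Oct, Nov, Dec).
128 ÷ 7 = 18 full weeks with remainder 2, so 18 more Tuesdays after the first → 19.

19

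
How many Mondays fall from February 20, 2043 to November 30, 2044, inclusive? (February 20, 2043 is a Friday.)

93

February 20, 2043 is a Friday; the first Monday on or after it is February 23, 2043 (3 days later).
From February 23, 2043 to November 30, 2044: 311 + 335 = 646 days (rest of 2043, to November 30, 2044 in 2044).
646 ÷ 7 = 92 full weeks with remainder 2, so 92 more Mondays after the first → 93.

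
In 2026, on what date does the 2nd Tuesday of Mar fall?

Mar 10, 2026

The first Tuesday of Mar 2026 is Mar 3.
The 2nd Tuesday is 1 weeks later: 3 + 7 = 10.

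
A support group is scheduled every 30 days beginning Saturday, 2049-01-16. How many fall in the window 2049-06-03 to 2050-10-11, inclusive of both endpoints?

17

Occurrences land 30·i days after 2049-01-16 for i = 0, 1, 2, …
2049-06-03 is 138 days after the start; 138 ÷ 30 = 4 remainder 18; since the remainder is 18, round up to i = 5. First occurrence in the window: #6 on 2049-06-15 (5×30 = 150 days in).
2050-10-11 is 633 days after the start; 633 ÷ 30 = 21 remainder 3. Last occurrence in the window: #22 on 2050-10-08.
Occurrences #6 through #22: 17 in total.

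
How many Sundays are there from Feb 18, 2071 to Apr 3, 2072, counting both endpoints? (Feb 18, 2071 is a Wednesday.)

59

Feb 18, 2071 is a Wednesday; the first Sunday on or after it is Feb 22, 2071 (4 days later).
From Feb 22, 2071 to Apr 3, 2072: 312 + 94 = 406 days (rest of 2071, to Apr 3, 2072 in 2072).
406 ÷ 7 = 58 full weeks with remainder 0, so 58 more Sundays after the first → 59.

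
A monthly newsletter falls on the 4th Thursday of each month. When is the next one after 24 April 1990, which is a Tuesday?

26 April 1990

April 1990 starts on a Sunday; its first Thursday is the 5th, so the 4th Thursday is the 26th — 26 April 1990.
26 April 1990 is after 24 April 1990, so that is the next one.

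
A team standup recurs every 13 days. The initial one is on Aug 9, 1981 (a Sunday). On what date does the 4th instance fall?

Sep 17, 1981

The 4th occurrence is 3 intervals after the first: 3 × 13 = 39 days after Aug 9, 1981.
Aug has 31 days — 22 days to the end of Aug leaves 17.
17 days into Sep → Sep 17, 1981.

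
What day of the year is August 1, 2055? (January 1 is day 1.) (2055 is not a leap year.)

Days in months before August: 31 + 28 + 31 + 30 + 31 + 30 + 31 = 212.
Plus 1 day into August → day 213.

213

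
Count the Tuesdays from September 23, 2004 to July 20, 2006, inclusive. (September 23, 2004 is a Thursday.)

95

September 23, 2004 is a Thursday; the first Tuesday on or after it is September 28, 2004 (5 days later).
From September 28, 2004 to July 20, 2006: 94 + 365 + 201 = 660 days (rest of 2004, 2005, to July 20, 2006 in 2006).
660 ÷ 7 = 94 full weeks with remainder 2, so 94 more Tuesdays after the first → 95.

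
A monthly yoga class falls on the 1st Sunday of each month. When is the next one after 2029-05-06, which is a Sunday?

May 2029 starts on a Tuesday, so its 1st Sunday is 2029-05-06 (5 days in).
That is not after 2029-05-06, so look at June 2029.
June 2029 starts on a Friday, so its 1st Sunday is 2029-06-03 (2 days in).

2029-06-03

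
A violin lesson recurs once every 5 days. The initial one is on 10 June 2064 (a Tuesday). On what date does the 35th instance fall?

27 November 2064

The 35th occurrence is 34 intervals after the first: 34 × 5 = 170 days after 10 June 2064.
June has 30 days — 20 days to the end of June leaves 150.
July has 31 days (119 left).
August has 31 days (88 left).
September has 30 days (58 left).
October has 31 days (27 left).
27 days into November → 27 November 2064.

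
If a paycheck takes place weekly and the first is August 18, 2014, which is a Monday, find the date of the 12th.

November 3, 2014

The 12th occurrence is 11 intervals after the first: 11 × 7 = 77 days after August 18, 2014.
August has 31 days — 13 days to the end of August leaves 64.
September has 30 days (34 left).
October has 31 days (3 left).
3 days into November → November 3, 2014.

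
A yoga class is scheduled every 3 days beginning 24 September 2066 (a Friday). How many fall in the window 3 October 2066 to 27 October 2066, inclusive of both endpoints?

Occurrences land 3·i days after 24 September 2066 for i = 0, 1, 2, …
3 October 2066 is 9 days after the start; 9 ÷ 3 = 3 remainder 0. First occurrence in the window: #4 on 3 October 2066 (3×3 = 9 days in).
27 October 2066 is 33 days after the start; 33 ÷ 3 = 11 remainder 0. Last occurrence in the window: #12 on 27 October 2066.
Occurrences #4 through #12: 9 in total.

9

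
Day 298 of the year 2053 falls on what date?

January has 31 days (298 − 31 = 267 remain).
February has 28 days (267 − 28 = 239 remain).
March has 31 days (239 − 31 = 208 remain).
April has 30 days (208 − 30 = 178 remain).
May has 31 days (178 − 31 = 147 remain).
June has 30 days (147 − 30 = 117 remain).
July has 31 days (117 − 31 = 86 remain).
August has 31 days (86 − 31 = 55 remain).
September has 30 days (55 − 30 = 25 remain).
25 into October → October 25.

October 25, 2053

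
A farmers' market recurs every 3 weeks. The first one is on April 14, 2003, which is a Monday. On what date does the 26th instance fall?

September 20, 2004

The 26th occurrence is 25 intervals after the first: 25 × 21 = 525 days after April 14, 2003.
April has 30 days — 16 days to the end of April leaves 509.
From end of April to end of 2003 is 245 days (264 left).
January has 31 days (233 left).
February has 29 days (204 left).
March has 31 days (173 left).
April has 30 days (143 left).
May has 31 days (112 left).
June has 30 days (82 left).
July has 31 days (51 left).
August has 31 days (20 left).
20 days into September → September 20, 2004.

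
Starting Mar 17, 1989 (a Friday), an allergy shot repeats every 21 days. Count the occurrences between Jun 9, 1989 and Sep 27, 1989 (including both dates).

6

Occurrences land 21·i days after Mar 17, 1989 for i = 0, 1, 2, …
Jun 9, 1989 is 84 days after the start; 84 ÷ 21 = 4 remainder 0. First occurrence in the window: #5 on Jun 9, 1989 (4×21 = 84 days in).
Sep 27, 1989 is 194 days after the start; 194 ÷ 21 = 9 remainder 5. Last occurrence in the window: #10 on Sep 22, 1989.
Occurrences #5 through #10: 6 in total.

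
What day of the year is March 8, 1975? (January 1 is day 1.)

67

Days in months before March: 31 + 28 = 59.
Plus 8 days into March → day 67.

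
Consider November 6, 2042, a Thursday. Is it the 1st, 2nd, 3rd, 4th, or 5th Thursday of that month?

1st

Day 6 falls in week ⌈6/7⌉ of the month.
Days 1–7 hold the 1st Thursday, 8–14 the 2nd, 15–21 the 3rd, 22–28 the 4th, 29–31 the 5th.
6 is in the range for the 1st.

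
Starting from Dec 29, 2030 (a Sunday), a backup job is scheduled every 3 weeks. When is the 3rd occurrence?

Feb 9, 2031

The 3rd occurrence is 2 intervals after the first: 2 × 21 = 42 days after Dec 29, 2030.
Dec has 31 days — 2 days to the end of Dec leaves 40.
Jan has 31 days (9 left).
9 days into Feb → Feb 9, 2031.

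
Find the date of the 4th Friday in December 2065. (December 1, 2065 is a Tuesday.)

December 2065 begins on a Tuesday, so the first Friday is December 4 (3 days later).
The 4th Friday is 3 weeks later: 4 + 21 = 25.

December 25, 2065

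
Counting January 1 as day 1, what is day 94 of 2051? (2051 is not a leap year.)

Apr 4, 2051

Jan has 31 days (94 − 31 = 63 remain).
Feb has 28 days (63 − 28 = 35 remain).
Mar has 31 days (35 − 31 = 4 remain).
4 into Apr → Apr 4.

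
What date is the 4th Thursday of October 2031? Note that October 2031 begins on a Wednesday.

October 2031 begins on a Wednesday, so the first Thursday is October 2 (1 day later).
The 4th Thursday is 3 weeks later: 2 + 21 = 23.

October 23, 2031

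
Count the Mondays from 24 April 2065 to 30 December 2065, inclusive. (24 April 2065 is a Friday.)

36

24 April 2065 is a Friday; the first Monday on or after it is 27 April 2065 (3 days later).
From 27 April 2065 to 30 December 2065: 3 + 31 + 30 + 31 + 31 + 30 + 31 + 30 + 30 = 247 days (rest of April, May, June, July, August, September, October, November, December).
247 ÷ 7 = 35 full weeks with remainder 2, so 35 more Mondays after the first → 36.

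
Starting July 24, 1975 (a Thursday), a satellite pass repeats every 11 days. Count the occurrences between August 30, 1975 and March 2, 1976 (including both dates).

17

Occurrences land 11·i days after July 24, 1975 for i = 0, 1, 2, …
August 30, 1975 is 37 days after the start; 37 ÷ 11 = 3 remainder 4; since the remainder is 4, round up to i = 4. First occurrence in the window: #5 on September 6, 1975 (4×11 = 44 days in).
March 2, 1976 is 222 days after the start; 222 ÷ 11 = 20 remainder 2. Last occurrence in the window: #21 on February 29, 1976.
Occurrences #5 through #21: 17 in total.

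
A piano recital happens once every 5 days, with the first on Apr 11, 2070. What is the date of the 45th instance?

Nov 17, 2070

The 45th occurrence is 44 intervals after the first: 44 × 5 = 220 days after Apr 11, 2070.
Apr has 30 days — 19 days to the end of Apr leaves 201.
May has 31 days (170 left).
Jun has 30 days (140 left).
Jul has 31 days (109 left).
Aug has 31 days (78 left).
Sep has 30 days (48 left).
Oct has 31 days (17 left).
17 days into Nov → Nov 17, 2070.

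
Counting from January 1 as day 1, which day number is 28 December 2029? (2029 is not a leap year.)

Days in months before December: 31 + 28 + 31 + 30 + 31 + 30 + 31 + 31 + 30 + 31 + 30 = 334.
Plus 28 days into December → day 362.

362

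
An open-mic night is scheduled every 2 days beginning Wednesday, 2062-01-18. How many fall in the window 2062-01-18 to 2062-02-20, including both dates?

Occurrences land 2·i days after 2062-01-18 for i = 0, 1, 2, …
The window opens on the start date, so the first occurrence inside is #1 on 2062-01-18.
2062-02-20 is 33 days after the start; 33 ÷ 2 = 16 remainder 1. Last occurrence in the window: #17 on 2062-02-19.
Occurrences #1 through #17: 17 in total.

17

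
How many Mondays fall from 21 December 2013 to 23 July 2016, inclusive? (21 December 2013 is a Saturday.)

21 December 2013 is a Saturday; the first Monday on or after it is 23 December 2013 (2 days later).
From 23 December 2013 to 23 July 2016: 8 + 365 + 365 + 205 = 943 days (rest of 2013, 2014, 2015, to 23 July 2016 in 2016).
943 ÷ 7 = 134 full weeks with remainder 5, so 134 more Mondays after the first → 135.

135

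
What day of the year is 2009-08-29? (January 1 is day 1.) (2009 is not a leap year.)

Days in months before August: 31 + 28 + 31 + 30 + 31 + 30 + 31 = 212.
Plus 29 days into August → day 241.

241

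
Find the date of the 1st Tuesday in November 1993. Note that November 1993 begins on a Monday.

November 1993 begins on a Monday, so the first Tuesday is November 2 (1 day later).

2 November 1993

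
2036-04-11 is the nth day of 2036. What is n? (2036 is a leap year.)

Days in months before April: 31 + 29 + 31 = 91.
Plus 11 days into April → day 102.

102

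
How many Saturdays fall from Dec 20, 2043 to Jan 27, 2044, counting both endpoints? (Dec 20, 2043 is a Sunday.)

5

Dec 20, 2043 is a Sunday; the first Saturday on or after it is Dec 26, 2043 (6 days later).
From Dec 26, 2043 to Jan 27, 2044: 5 + 27 = 32 days (rest of Dec, Jan).
32 ÷ 7 = 4 full weeks with remainder 4, so 4 more Saturdays after the first → 5.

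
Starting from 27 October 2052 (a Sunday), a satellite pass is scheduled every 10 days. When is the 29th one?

3 August 2053

The 29th occurrence is 28 intervals after the first: 28 × 10 = 280 days after 27 October 2052.
October has 31 days — 4 days to the end of October leaves 276.
November has 30 days (246 left).
December has 31 days (215 left).
January has 31 days (184 left).
February has 28 days (156 left).
March has 31 days (125 left).
April has 30 days (95 left).
May has 31 days (64 left).
June has 30 days (34 left).
July has 31 days (3 left).
3 days into August → 3 August 2053.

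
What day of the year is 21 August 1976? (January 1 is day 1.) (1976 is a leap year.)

Days in months before August: 31 + 29 + 31 + 30 + 31 + 30 + 31 = 213.
Plus 21 days into August → day 234.

234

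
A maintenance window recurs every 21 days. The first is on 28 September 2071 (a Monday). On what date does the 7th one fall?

1 February 2072

The 7th occurrence is 6 intervals after the first: 6 × 21 = 126 days after 28 September 2071.
September has 30 days — 2 days to the end of September leaves 124.
October has 31 days (93 left).
November has 30 days (63 left).
December has 31 days (32 left).
January has 31 days (1 left).
1 day into February → 1 February 2072.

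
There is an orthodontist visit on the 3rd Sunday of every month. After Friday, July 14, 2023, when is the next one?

July 16, 2023

July 2023 starts on a Saturday; its first Sunday is the 2nd, so the 3rd Sunday is the 16th — July 16, 2023.
July 16, 2023 is after July 14, 2023, so that is the next one.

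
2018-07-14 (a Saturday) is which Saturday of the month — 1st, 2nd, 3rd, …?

2nd

Day 14 falls in week ⌈14/7⌉ of the month.
Days 1–7 hold the 1st Saturday, 8–14 the 2nd, 15–21 the 3rd, 22–28 the 4th, 29–31 the 5th.
14 is in the range for the 2nd.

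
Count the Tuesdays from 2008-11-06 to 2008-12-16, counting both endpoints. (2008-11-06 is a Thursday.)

6

2008-11-06 is a Thursday; the first Tuesday on or after it is 2008-11-11 (5 days later).
From 2008-11-11 to 2008-12-16: 19 + 16 = 35 days (rest of November, December).
35 ÷ 7 = 5 full weeks with remainder 0, so 5 more Tuesdays after the first → 6.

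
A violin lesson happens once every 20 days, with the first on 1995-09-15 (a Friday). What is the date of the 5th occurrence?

1995-12-04

The 5th occurrence is 4 intervals after the first: 4 × 20 = 80 days after 1995-09-15.
September has 30 days — 15 days to the end of September leaves 65.
October has 31 days (34 left).
November has 30 days (4 left).
4 days into December → 1995-12-04.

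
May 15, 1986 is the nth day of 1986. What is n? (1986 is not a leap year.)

135

Days in months before May: 31 + 28 + 31 + 30 = 120.
Plus 15 days into May → day 135.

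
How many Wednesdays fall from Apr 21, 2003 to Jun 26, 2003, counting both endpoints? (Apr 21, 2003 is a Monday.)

10

Apr 21, 2003 is a Monday; the first Wednesday on or after it is Apr 23, 2003 (2 days later).
From Apr 23, 2003 to Jun 26, 2003: 7 + 31 + 26 = 64 days (rest of Apr, May, Jun).
64 ÷ 7 = 9 full weeks with remainder 1, so 9 more Wednesdays after the first → 10.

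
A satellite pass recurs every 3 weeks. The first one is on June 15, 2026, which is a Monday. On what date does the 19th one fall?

June 28, 2027

The 19th occurrence is 18 intervals after the first: 18 × 21 = 378 days after June 15, 2026.
June has 30 days — 15 days to the end of June leaves 363.
July has 31 days (332 left).
August has 31 days (301 left).
September has 30 days (271 left).
October has 31 days (240 left).
November has 30 days (210 left).
December has 31 days (179 left).
January has 31 days (148 left).
February has 28 days (120 left).
March has 31 days (89 left).
April has 30 days (59 left).
May has 31 days (28 left).
28 days into June → June 28, 2027.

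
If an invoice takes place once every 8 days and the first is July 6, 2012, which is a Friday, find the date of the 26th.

January 22, 2013

The 26th occurrence is 25 intervals after the first: 25 × 8 = 200 days after July 6, 2012.
July has 31 days — 25 days to the end of July leaves 175.
August has 31 days (144 left).
September has 30 days (114 left).
October has 31 days (83 left).
November has 30 days (53 left).
December has 31 days (22 left).
22 days into January → January 22, 2013.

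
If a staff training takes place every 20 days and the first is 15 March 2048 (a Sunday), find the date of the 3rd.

The 3rd occurrence is 2 intervals after the first: 2 × 20 = 40 days after 15 March 2048.
March has 31 days — 16 days to the end of March leaves 24.
24 days into April → 24 April 2048.

24 April 2048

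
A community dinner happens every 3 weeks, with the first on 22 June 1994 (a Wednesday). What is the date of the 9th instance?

The 9th occurrence is 8 intervals after the first: 8 × 21 = 168 days after 22 June 1994.
June has 30 days — 8 days to the end of June leaves 160.
July has 31 days (129 left).
August has 31 days (98 left).
September has 30 days (68 left).
October has 31 days (37 left).
November has 30 days (7 left).
7 days into December → 7 December 1994.

7 December 1994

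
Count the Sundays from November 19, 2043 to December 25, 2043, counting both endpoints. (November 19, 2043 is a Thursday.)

November 19, 2043 is a Thursday; the first Sunday on or after it is November 22, 2043 (3 days later).
From November 22, 2043 to December 25, 2043: 8 + 25 = 33 days (rest of November, December).
33 ÷ 7 = 4 full weeks with remainder 5, so 4 more Sundays after the first → 5.

5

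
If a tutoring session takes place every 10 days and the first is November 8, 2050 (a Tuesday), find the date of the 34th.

The 34th occurrence is 33 intervals after the first: 33 × 10 = 330 days after November 8, 2050.
November has 30 days — 22 days to the end of November leaves 308.
December has 31 days (277 left).
January has 31 days (246 left).
February has 28 days (218 left).
March has 31 days (187 left).
April has 30 days (157 left).
May has 31 days (126 left).
June has 30 days (96 left).
July has 31 days (65 left).
August has 31 days (34 left).
September has 30 days (4 left).
4 days into October → October 4, 2051.

October 4, 2051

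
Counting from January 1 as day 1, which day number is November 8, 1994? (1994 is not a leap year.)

Days in months before November: 31 + 28 + 31 + 30 + 31 + 30 + 31 + 31 + 30 + 31 = 304.
Plus 8 days into November → day 312.

312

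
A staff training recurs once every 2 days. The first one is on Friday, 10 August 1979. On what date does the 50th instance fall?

The 50th occurrence is 49 intervals after the first: 49 × 2 = 98 days after 10 August 1979.
August has 31 days — 21 days to the end of August leaves 77.
September has 30 days (47 left).
October has 31 days (16 left).
16 days into November → 16 November 1979.

16 November 1979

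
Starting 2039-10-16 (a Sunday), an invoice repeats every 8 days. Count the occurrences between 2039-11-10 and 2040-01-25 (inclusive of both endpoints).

9

Occurrences land 8·i days after 2039-10-16 for i = 0, 1, 2, …
2039-11-10 is 25 days after the start; 25 ÷ 8 = 3 remainder 1; since the remainder is 1, round up to i = 4. First occurrence in the window: #5 on 2039-11-17 (4×8 = 32 days in).
2040-01-25 is 101 days after the start; 101 ÷ 8 = 12 remainder 5. Last occurrence in the window: #13 on 2040-01-20.
Occurrences #5 through #13: 9 in total.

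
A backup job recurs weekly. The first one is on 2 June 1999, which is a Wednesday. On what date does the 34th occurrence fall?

19 January 2000

The 34th occurrence is 33 intervals after the first: 33 × 7 = 231 days after 2 June 1999.
June has 30 days — 28 days to the end of June leaves 203.
July has 31 days (172 left).
August has 31 days (141 left).
September has 30 days (111 left).
October has 31 days (80 left).
November has 30 days (50 left).
December has 31 days (19 left).
19 days into January → 19 January 2000.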